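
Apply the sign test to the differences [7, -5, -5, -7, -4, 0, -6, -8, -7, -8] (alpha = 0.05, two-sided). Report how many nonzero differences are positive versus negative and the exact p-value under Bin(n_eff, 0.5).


Step 1: Discard zero differences. Original n = 10; n_eff = number of nonzero differences = 9.
Nonzero differences (with sign): +7, -5, -5, -7, -4, -6, -8, -7, -8
Step 2: Count signs: positive = 1, negative = 8.
Step 3: Under H0: P(positive) = 0.5, so the number of positives S ~ Bin(9, 0.5).
Step 4: Two-sided exact p-value = sum of Bin(9,0.5) probabilities at or below the observed probability = 0.039062.
Step 5: alpha = 0.05. reject H0.

n_eff = 9, pos = 1, neg = 8, p = 0.039062, reject H0.


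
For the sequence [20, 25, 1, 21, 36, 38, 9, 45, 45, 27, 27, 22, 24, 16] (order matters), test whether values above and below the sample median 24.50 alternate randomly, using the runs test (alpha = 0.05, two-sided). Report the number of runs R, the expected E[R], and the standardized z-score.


Step 1: Compute median = 24.50; label A = above, B = below.
Labels in order: BABBAABAAAABBB  (n_A = 7, n_B = 7)
Step 2: Count runs R = 7.
Step 3: Under H0 (random ordering), E[R] = 2*n_A*n_B/(n_A+n_B) + 1 = 2*7*7/14 + 1 = 8.0000.
        Var[R] = 2*n_A*n_B*(2*n_A*n_B - n_A - n_B) / ((n_A+n_B)^2 * (n_A+n_B-1)) = 8232/2548 = 3.2308.
        SD[R] = 1.7974.
Step 4: Continuity-corrected z = (R + 0.5 - E[R]) / SD[R] = (7 + 0.5 - 8.0000) / 1.7974 = -0.2782.
Step 5: Two-sided p-value via normal approximation = 2*(1 - Phi(|z|)) = 0.780879.
Step 6: alpha = 0.05. fail to reject H0.

R = 7, z = -0.2782, p = 0.780879, fail to reject H0.


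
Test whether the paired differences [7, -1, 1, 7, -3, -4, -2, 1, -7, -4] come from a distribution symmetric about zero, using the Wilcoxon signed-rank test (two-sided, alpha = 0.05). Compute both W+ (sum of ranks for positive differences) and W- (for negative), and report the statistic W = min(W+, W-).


Step 1: Drop any zero differences (none here) and take |d_i|.
|d| = [7, 1, 1, 7, 3, 4, 2, 1, 7, 4]
Step 2: Midrank |d_i| (ties get averaged ranks).
ranks: |7|->9, |1|->2, |1|->2, |7|->9, |3|->5, |4|->6.5, |2|->4, |1|->2, |7|->9, |4|->6.5
Step 3: Attach original signs; sum ranks with positive sign and with negative sign.
W+ = 9 + 2 + 9 + 2 = 22
W- = 2 + 5 + 6.5 + 4 + 9 + 6.5 = 33
(Check: W+ + W- = 55 should equal n(n+1)/2 = 55.)
Step 4: Test statistic W = min(W+, W-) = 22.
Step 5: Ties in |d|, so use the tie-corrected normal approximation.
        E[W] = n(n+1)/4 = 10*11/4 = 27.5.
        Tie groups: |d|=1 (t=3), |d|=4 (t=2), |d|=7 (t=3); sum(t^3 - t) = 54.
        Var[W] = n(n+1)(2n+1)/24 - sum(t^3-t)/48 = 2310/24 - 54/48 = 95.125.
        z = (W - E[W]) / sqrt(Var[W]) = (22 - 27.5) / 9.7532 = -0.5639.
        Two-sided p = 2*Phi(z) = 0.572810.
Step 6: alpha = 0.05. fail to reject H0.

W+ = 22, W- = 33, W = min = 22, p = 0.572810, fail to reject H0.


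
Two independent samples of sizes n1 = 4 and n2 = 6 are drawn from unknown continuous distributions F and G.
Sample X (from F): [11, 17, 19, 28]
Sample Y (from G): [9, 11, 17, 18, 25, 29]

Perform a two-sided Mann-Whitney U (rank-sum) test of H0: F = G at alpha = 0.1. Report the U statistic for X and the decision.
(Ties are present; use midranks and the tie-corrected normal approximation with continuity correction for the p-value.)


Step 1: Combine and sort all 10 observations; assign midranks.
sorted (value, group): (9,Y), (11,X), (11,Y), (17,X), (17,Y), (18,Y), (19,X), (25,Y), (28,X), (29,Y)
ranks: 9->1, 11->2.5, 11->2.5, 17->4.5, 17->4.5, 18->6, 19->7, 25->8, 28->9, 29->10
Step 2: Rank sum for X: R1 = 2.5 + 4.5 + 7 + 9 = 23.
Step 3: U_X = R1 - n1(n1+1)/2 = 23 - 4*5/2 = 23 - 10 = 13.
       U_Y = n1*n2 - U_X = 24 - 13 = 11.
Step 4: Ties are present, so use the tie-corrected normal approximation (with continuity correction) for the p-value.
Step 5: p-value = 0.914589; compare to alpha = 0.1. fail to reject H0.

U_X = 13, p = 0.914589, fail to reject H0 at alpha = 0.1.


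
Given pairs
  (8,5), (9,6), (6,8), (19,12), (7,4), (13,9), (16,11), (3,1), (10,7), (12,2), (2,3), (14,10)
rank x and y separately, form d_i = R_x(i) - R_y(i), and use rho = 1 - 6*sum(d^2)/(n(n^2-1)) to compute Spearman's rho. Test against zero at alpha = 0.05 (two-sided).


Step 1: Rank x and y separately (midranks; no ties here).
rank(x): 8->5, 9->6, 6->3, 19->12, 7->4, 13->9, 16->11, 3->2, 10->7, 12->8, 2->1, 14->10
rank(y): 5->5, 6->6, 8->8, 12->12, 4->4, 9->9, 11->11, 1->1, 7->7, 2->2, 3->3, 10->10
Step 2: d_i = R_x(i) - R_y(i); compute d_i^2.
  (5-5)^2=0, (6-6)^2=0, (3-8)^2=25, (12-12)^2=0, (4-4)^2=0, (9-9)^2=0, (11-11)^2=0, (2-1)^2=1, (7-7)^2=0, (8-2)^2=36, (1-3)^2=4, (10-10)^2=0
sum(d^2) = 66.
Step 3: rho = 1 - 6*66 / (12*(12^2 - 1)) = 1 - 396/1716 = 0.769231.
Step 4: Under H0, t = rho * sqrt((n-2)/(1-rho^2)) = 3.8069 ~ t(10).
Step 5: Two-sided p-value from the t-distribution with 10 df = 0.003446.
Step 6: alpha = 0.05. reject H0.

rho = 0.7692, p = 0.003446, reject H0 at alpha = 0.05.


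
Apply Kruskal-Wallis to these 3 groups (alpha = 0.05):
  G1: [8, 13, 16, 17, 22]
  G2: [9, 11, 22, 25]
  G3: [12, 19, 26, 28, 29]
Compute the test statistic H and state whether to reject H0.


Step 1: Combine all N = 14 observations and assign midranks.
sorted (value, group, rank): (8,G1,1), (9,G2,2), (11,G2,3), (12,G3,4), (13,G1,5), (16,G1,6), (17,G1,7), (19,G3,8), (22,G1,9.5), (22,G2,9.5), (25,G2,11), (26,G3,12), (28,G3,13), (29,G3,14)
Step 2: Sum ranks within each group.
R_1 = 28.5 (n_1 = 5)
R_2 = 25.5 (n_2 = 4)
R_3 = 51 (n_3 = 5)
Step 3: H = 12/(N(N+1)) * sum(R_i^2/n_i) - 3(N+1)
     = 12/(14*15) * (28.5^2/5 + 25.5^2/4 + 51^2/5) - 3*15
     = 0.057143 * 845.213 - 45
     = 3.297857.
Step 4: Ties present; correction factor C = 1 - 6/(14^3 - 14) = 0.997802. Corrected H = 3.297857 / 0.997802 = 3.305121.
Step 5: Under H0, H ~ chi^2(2); p-value = 0.191559.
Step 6: alpha = 0.05. fail to reject H0.

H = 3.3051, df = 2, p = 0.191559, fail to reject H0.


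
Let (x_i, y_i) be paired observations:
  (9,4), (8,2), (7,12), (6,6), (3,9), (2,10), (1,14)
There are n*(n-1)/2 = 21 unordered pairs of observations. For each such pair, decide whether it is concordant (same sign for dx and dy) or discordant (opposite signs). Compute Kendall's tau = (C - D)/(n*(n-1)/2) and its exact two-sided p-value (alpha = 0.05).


Step 1: Enumerate the 21 unordered pairs (i,j) with i<j and classify each by sign(x_j-x_i) * sign(y_j-y_i).
  (1,2):dx=-1,dy=-2->C; (1,3):dx=-2,dy=+8->D; (1,4):dx=-3,dy=+2->D; (1,5):dx=-6,dy=+5->D
  (1,6):dx=-7,dy=+6->D; (1,7):dx=-8,dy=+10->D; (2,3):dx=-1,dy=+10->D; (2,4):dx=-2,dy=+4->D
  (2,5):dx=-5,dy=+7->D; (2,6):dx=-6,dy=+8->D; (2,7):dx=-7,dy=+12->D; (3,4):dx=-1,dy=-6->C
  (3,5):dx=-4,dy=-3->C; (3,6):dx=-5,dy=-2->C; (3,7):dx=-6,dy=+2->D; (4,5):dx=-3,dy=+3->D
  (4,6):dx=-4,dy=+4->D; (4,7):dx=-5,dy=+8->D; (5,6):dx=-1,dy=+1->D; (5,7):dx=-2,dy=+5->D
  (6,7):dx=-1,dy=+4->D
Step 2: C = 4, D = 17, total pairs = 21.
Step 3: tau = (C - D)/(n(n-1)/2) = (4 - 17)/21 = -0.619048.
Step 4: Exact two-sided p-value (enumerate n! = 5040 permutations of y under H0): p = 0.069048.
Step 5: alpha = 0.05. fail to reject H0.

tau_b = -0.6190 (C=4, D=17), p = 0.069048, fail to reject H0.


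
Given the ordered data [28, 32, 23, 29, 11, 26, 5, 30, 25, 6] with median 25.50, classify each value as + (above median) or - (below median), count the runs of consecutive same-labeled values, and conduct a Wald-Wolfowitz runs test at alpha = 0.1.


Step 1: Compute median = 25.50; label A = above, B = below.
Labels in order: AABABABABB  (n_A = 5, n_B = 5)
Step 2: Count runs R = 8.
Step 3: Under H0 (random ordering), E[R] = 2*n_A*n_B/(n_A+n_B) + 1 = 2*5*5/10 + 1 = 6.0000.
        Var[R] = 2*n_A*n_B*(2*n_A*n_B - n_A - n_B) / ((n_A+n_B)^2 * (n_A+n_B-1)) = 2000/900 = 2.2222.
        SD[R] = 1.4907.
Step 4: Continuity-corrected z = (R - 0.5 - E[R]) / SD[R] = (8 - 0.5 - 6.0000) / 1.4907 = 1.0062.
Step 5: Two-sided p-value via normal approximation = 2*(1 - Phi(|z|)) = 0.314305.
Step 6: alpha = 0.1. fail to reject H0.

R = 8, z = 1.0062, p = 0.314305, fail to reject H0.


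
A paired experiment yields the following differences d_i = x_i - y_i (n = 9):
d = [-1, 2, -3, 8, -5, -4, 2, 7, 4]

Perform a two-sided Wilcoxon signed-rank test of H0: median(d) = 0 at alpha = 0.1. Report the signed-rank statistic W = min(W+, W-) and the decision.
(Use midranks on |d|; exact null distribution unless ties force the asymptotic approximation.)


Step 1: Drop any zero differences (none here) and take |d_i|.
|d| = [1, 2, 3, 8, 5, 4, 2, 7, 4]
Step 2: Midrank |d_i| (ties get averaged ranks).
ranks: |1|->1, |2|->2.5, |3|->4, |8|->9, |5|->7, |4|->5.5, |2|->2.5, |7|->8, |4|->5.5
Step 3: Attach original signs; sum ranks with positive sign and with negative sign.
W+ = 2.5 + 9 + 2.5 + 8 + 5.5 = 27.5
W- = 1 + 4 + 7 + 5.5 = 17.5
(Check: W+ + W- = 45 should equal n(n+1)/2 = 45.)
Step 4: Test statistic W = min(W+, W-) = 17.5.
Step 5: Ties in |d|, so use the tie-corrected normal approximation.
        E[W] = n(n+1)/4 = 9*10/4 = 22.5.
        Tie groups: |d|=2 (t=2), |d|=4 (t=2); sum(t^3 - t) = 12.
        Var[W] = n(n+1)(2n+1)/24 - sum(t^3-t)/48 = 1710/24 - 12/48 = 71.
        z = (W - E[W]) / sqrt(Var[W]) = (17.5 - 22.5) / 8.4261 = -0.5934.
        Two-sided p = 2*Phi(z) = 0.552920.
Step 6: alpha = 0.1. fail to reject H0.

W+ = 27.5, W- = 17.5, W = min = 17.5, p = 0.552920, fail to reject H0.


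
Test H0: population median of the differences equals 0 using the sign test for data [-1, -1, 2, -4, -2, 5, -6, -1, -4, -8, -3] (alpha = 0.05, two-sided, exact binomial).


Step 1: Discard zero differences. Original n = 11; n_eff = number of nonzero differences = 11.
Nonzero differences (with sign): -1, -1, +2, -4, -2, +5, -6, -1, -4, -8, -3
Step 2: Count signs: positive = 2, negative = 9.
Step 3: Under H0: P(positive) = 0.5, so the number of positives S ~ Bin(11, 0.5).
Step 4: Two-sided exact p-value = sum of Bin(11,0.5) probabilities at or below the observed probability = 0.065430.
Step 5: alpha = 0.05. fail to reject H0.

n_eff = 11, pos = 2, neg = 9, p = 0.065430, fail to reject H0.


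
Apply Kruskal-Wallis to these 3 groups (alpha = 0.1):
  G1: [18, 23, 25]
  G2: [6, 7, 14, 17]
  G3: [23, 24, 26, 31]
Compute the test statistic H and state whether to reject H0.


Step 1: Combine all N = 11 observations and assign midranks.
sorted (value, group, rank): (6,G2,1), (7,G2,2), (14,G2,3), (17,G2,4), (18,G1,5), (23,G1,6.5), (23,G3,6.5), (24,G3,8), (25,G1,9), (26,G3,10), (31,G3,11)
Step 2: Sum ranks within each group.
R_1 = 20.5 (n_1 = 3)
R_2 = 10 (n_2 = 4)
R_3 = 35.5 (n_3 = 4)
Step 3: H = 12/(N(N+1)) * sum(R_i^2/n_i) - 3(N+1)
     = 12/(11*12) * (20.5^2/3 + 10^2/4 + 35.5^2/4) - 3*12
     = 0.090909 * 480.146 - 36
     = 7.649621.
Step 4: Ties present; correction factor C = 1 - 6/(11^3 - 11) = 0.995455. Corrected H = 7.649621 / 0.995455 = 7.684551.
Step 5: Under H0, H ~ chi^2(2); p-value = 0.021445.
Step 6: alpha = 0.1. reject H0.

H = 7.6846, df = 2, p = 0.021445, reject H0.


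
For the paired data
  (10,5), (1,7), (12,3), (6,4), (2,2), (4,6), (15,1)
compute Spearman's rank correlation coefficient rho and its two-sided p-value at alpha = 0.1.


Step 1: Rank x and y separately (midranks; no ties here).
rank(x): 10->5, 1->1, 12->6, 6->4, 2->2, 4->3, 15->7
rank(y): 5->5, 7->7, 3->3, 4->4, 2->2, 6->6, 1->1
Step 2: d_i = R_x(i) - R_y(i); compute d_i^2.
  (5-5)^2=0, (1-7)^2=36, (6-3)^2=9, (4-4)^2=0, (2-2)^2=0, (3-6)^2=9, (7-1)^2=36
sum(d^2) = 90.
Step 3: rho = 1 - 6*90 / (7*(7^2 - 1)) = 1 - 540/336 = -0.607143.
Step 4: Under H0, t = rho * sqrt((n-2)/(1-rho^2)) = -1.7086 ~ t(5).
Step 5: Two-sided p-value from the t-distribution with 5 df = 0.148231.
Step 6: alpha = 0.1. fail to reject H0.

rho = -0.6071, p = 0.148231, fail to reject H0 at alpha = 0.1.


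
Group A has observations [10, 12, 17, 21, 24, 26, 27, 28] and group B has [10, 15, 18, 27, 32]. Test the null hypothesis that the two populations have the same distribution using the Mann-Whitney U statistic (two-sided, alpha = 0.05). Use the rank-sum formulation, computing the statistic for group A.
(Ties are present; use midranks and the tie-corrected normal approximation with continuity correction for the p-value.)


Step 1: Combine and sort all 13 observations; assign midranks.
sorted (value, group): (10,X), (10,Y), (12,X), (15,Y), (17,X), (18,Y), (21,X), (24,X), (26,X), (27,X), (27,Y), (28,X), (32,Y)
ranks: 10->1.5, 10->1.5, 12->3, 15->4, 17->5, 18->6, 21->7, 24->8, 26->9, 27->10.5, 27->10.5, 28->12, 32->13
Step 2: Rank sum for X: R1 = 1.5 + 3 + 5 + 7 + 8 + 9 + 10.5 + 12 = 56.
Step 3: U_X = R1 - n1(n1+1)/2 = 56 - 8*9/2 = 56 - 36 = 20.
       U_Y = n1*n2 - U_X = 40 - 20 = 20.
Step 4: Ties are present, so use the tie-corrected normal approximation (with continuity correction) for the p-value.
Step 5: p-value = 1.000000; compare to alpha = 0.05. fail to reject H0.

U_X = 20, p = 1.000000, fail to reject H0 at alpha = 0.05.


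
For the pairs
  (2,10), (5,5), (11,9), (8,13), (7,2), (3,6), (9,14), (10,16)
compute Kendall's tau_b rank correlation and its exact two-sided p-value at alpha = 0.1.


Step 1: Enumerate the 28 unordered pairs (i,j) with i<j and classify each by sign(x_j-x_i) * sign(y_j-y_i).
  (1,2):dx=+3,dy=-5->D; (1,3):dx=+9,dy=-1->D; (1,4):dx=+6,dy=+3->C; (1,5):dx=+5,dy=-8->D
  (1,6):dx=+1,dy=-4->D; (1,7):dx=+7,dy=+4->C; (1,8):dx=+8,dy=+6->C; (2,3):dx=+6,dy=+4->C
  (2,4):dx=+3,dy=+8->C; (2,5):dx=+2,dy=-3->D; (2,6):dx=-2,dy=+1->D; (2,7):dx=+4,dy=+9->C
  (2,8):dx=+5,dy=+11->C; (3,4):dx=-3,dy=+4->D; (3,5):dx=-4,dy=-7->C; (3,6):dx=-8,dy=-3->C
  (3,7):dx=-2,dy=+5->D; (3,8):dx=-1,dy=+7->D; (4,5):dx=-1,dy=-11->C; (4,6):dx=-5,dy=-7->C
  (4,7):dx=+1,dy=+1->C; (4,8):dx=+2,dy=+3->C; (5,6):dx=-4,dy=+4->D; (5,7):dx=+2,dy=+12->C
  (5,8):dx=+3,dy=+14->C; (6,7):dx=+6,dy=+8->C; (6,8):dx=+7,dy=+10->C; (7,8):dx=+1,dy=+2->C
Step 2: C = 18, D = 10, total pairs = 28.
Step 3: tau = (C - D)/(n(n-1)/2) = (18 - 10)/28 = 0.285714.
Step 4: Exact two-sided p-value (enumerate n! = 40320 permutations of y under H0): p = 0.398760.
Step 5: alpha = 0.1. fail to reject H0.

tau_b = 0.2857 (C=18, D=10), p = 0.398760, fail to reject H0.


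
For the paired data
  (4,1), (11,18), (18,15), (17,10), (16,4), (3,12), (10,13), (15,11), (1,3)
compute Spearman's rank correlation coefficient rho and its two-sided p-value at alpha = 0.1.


Step 1: Rank x and y separately (midranks; no ties here).
rank(x): 4->3, 11->5, 18->9, 17->8, 16->7, 3->2, 10->4, 15->6, 1->1
rank(y): 1->1, 18->9, 15->8, 10->4, 4->3, 12->6, 13->7, 11->5, 3->2
Step 2: d_i = R_x(i) - R_y(i); compute d_i^2.
  (3-1)^2=4, (5-9)^2=16, (9-8)^2=1, (8-4)^2=16, (7-3)^2=16, (2-6)^2=16, (4-7)^2=9, (6-5)^2=1, (1-2)^2=1
sum(d^2) = 80.
Step 3: rho = 1 - 6*80 / (9*(9^2 - 1)) = 1 - 480/720 = 0.333333.
Step 4: Under H0, t = rho * sqrt((n-2)/(1-rho^2)) = 0.9354 ~ t(7).
Step 5: Two-sided p-value from the t-distribution with 7 df = 0.380713.
Step 6: alpha = 0.1. fail to reject H0.

rho = 0.3333, p = 0.380713, fail to reject H0 at alpha = 0.1.


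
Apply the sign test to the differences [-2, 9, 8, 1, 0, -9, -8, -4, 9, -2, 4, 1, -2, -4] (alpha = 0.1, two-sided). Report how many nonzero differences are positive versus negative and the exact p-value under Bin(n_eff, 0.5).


Step 1: Discard zero differences. Original n = 14; n_eff = number of nonzero differences = 13.
Nonzero differences (with sign): -2, +9, +8, +1, -9, -8, -4, +9, -2, +4, +1, -2, -4
Step 2: Count signs: positive = 6, negative = 7.
Step 3: Under H0: P(positive) = 0.5, so the number of positives S ~ Bin(13, 0.5).
Step 4: Two-sided exact p-value = sum of Bin(13,0.5) probabilities at or below the observed probability = 1.000000.
Step 5: alpha = 0.1. fail to reject H0.

n_eff = 13, pos = 6, neg = 7, p = 1.000000, fail to reject H0.


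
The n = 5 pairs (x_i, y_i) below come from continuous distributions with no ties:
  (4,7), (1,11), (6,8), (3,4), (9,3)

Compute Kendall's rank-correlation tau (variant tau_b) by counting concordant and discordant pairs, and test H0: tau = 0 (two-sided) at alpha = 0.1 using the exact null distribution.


Step 1: Enumerate the 10 unordered pairs (i,j) with i<j and classify each by sign(x_j-x_i) * sign(y_j-y_i).
  (1,2):dx=-3,dy=+4->D; (1,3):dx=+2,dy=+1->C; (1,4):dx=-1,dy=-3->C; (1,5):dx=+5,dy=-4->D
  (2,3):dx=+5,dy=-3->D; (2,4):dx=+2,dy=-7->D; (2,5):dx=+8,dy=-8->D; (3,4):dx=-3,dy=-4->C
  (3,5):dx=+3,dy=-5->D; (4,5):dx=+6,dy=-1->D
Step 2: C = 3, D = 7, total pairs = 10.
Step 3: tau = (C - D)/(n(n-1)/2) = (3 - 7)/10 = -0.400000.
Step 4: Exact two-sided p-value (enumerate n! = 120 permutations of y under H0): p = 0.483333.
Step 5: alpha = 0.1. fail to reject H0.

tau_b = -0.4000 (C=3, D=7), p = 0.483333, fail to reject H0.


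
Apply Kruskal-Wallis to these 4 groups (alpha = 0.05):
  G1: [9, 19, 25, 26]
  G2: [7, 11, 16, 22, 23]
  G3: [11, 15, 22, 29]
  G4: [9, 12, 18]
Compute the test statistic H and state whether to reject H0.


Step 1: Combine all N = 16 observations and assign midranks.
sorted (value, group, rank): (7,G2,1), (9,G1,2.5), (9,G4,2.5), (11,G2,4.5), (11,G3,4.5), (12,G4,6), (15,G3,7), (16,G2,8), (18,G4,9), (19,G1,10), (22,G2,11.5), (22,G3,11.5), (23,G2,13), (25,G1,14), (26,G1,15), (29,G3,16)
Step 2: Sum ranks within each group.
R_1 = 41.5 (n_1 = 4)
R_2 = 38 (n_2 = 5)
R_3 = 39 (n_3 = 4)
R_4 = 17.5 (n_4 = 3)
Step 3: H = 12/(N(N+1)) * sum(R_i^2/n_i) - 3(N+1)
     = 12/(16*17) * (41.5^2/4 + 38^2/5 + 39^2/4 + 17.5^2/3) - 3*17
     = 0.044118 * 1201.7 - 51
     = 2.015993.
Step 4: Ties present; correction factor C = 1 - 18/(16^3 - 16) = 0.995588. Corrected H = 2.015993 / 0.995588 = 2.024926.
Step 5: Under H0, H ~ chi^2(3); p-value = 0.567249.
Step 6: alpha = 0.05. fail to reject H0.

H = 2.0249, df = 3, p = 0.567249, fail to reject H0.


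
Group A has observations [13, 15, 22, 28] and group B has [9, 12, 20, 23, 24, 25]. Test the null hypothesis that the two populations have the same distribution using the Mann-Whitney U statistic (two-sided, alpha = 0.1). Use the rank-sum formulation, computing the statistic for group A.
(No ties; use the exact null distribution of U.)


Step 1: Combine and sort all 10 observations; assign midranks.
sorted (value, group): (9,Y), (12,Y), (13,X), (15,X), (20,Y), (22,X), (23,Y), (24,Y), (25,Y), (28,X)
ranks: 9->1, 12->2, 13->3, 15->4, 20->5, 22->6, 23->7, 24->8, 25->9, 28->10
Step 2: Rank sum for X: R1 = 3 + 4 + 6 + 10 = 23.
Step 3: U_X = R1 - n1(n1+1)/2 = 23 - 4*5/2 = 23 - 10 = 13.
       U_Y = n1*n2 - U_X = 24 - 13 = 11.
Step 4: No ties, so the exact null distribution of U (based on enumerating the C(10,4) = 210 equally likely rank assignments) gives the two-sided p-value.
Step 5: p-value = 0.914286; compare to alpha = 0.1. fail to reject H0.

U_X = 13, p = 0.914286, fail to reject H0 at alpha = 0.1.


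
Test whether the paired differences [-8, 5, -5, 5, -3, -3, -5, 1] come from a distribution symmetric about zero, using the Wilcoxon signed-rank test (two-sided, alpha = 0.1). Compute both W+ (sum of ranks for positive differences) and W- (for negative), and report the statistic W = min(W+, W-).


Step 1: Drop any zero differences (none here) and take |d_i|.
|d| = [8, 5, 5, 5, 3, 3, 5, 1]
Step 2: Midrank |d_i| (ties get averaged ranks).
ranks: |8|->8, |5|->5.5, |5|->5.5, |5|->5.5, |3|->2.5, |3|->2.5, |5|->5.5, |1|->1
Step 3: Attach original signs; sum ranks with positive sign and with negative sign.
W+ = 5.5 + 5.5 + 1 = 12
W- = 8 + 5.5 + 2.5 + 2.5 + 5.5 = 24
(Check: W+ + W- = 36 should equal n(n+1)/2 = 36.)
Step 4: Test statistic W = min(W+, W-) = 12.
Step 5: Ties in |d|, so use the tie-corrected normal approximation.
        E[W] = n(n+1)/4 = 8*9/4 = 18.
        Tie groups: |d|=3 (t=2), |d|=5 (t=4); sum(t^3 - t) = 66.
        Var[W] = n(n+1)(2n+1)/24 - sum(t^3-t)/48 = 1224/24 - 66/48 = 49.625.
        z = (W - E[W]) / sqrt(Var[W]) = (12 - 18) / 7.0445 = -0.8517.
        Two-sided p = 2*Phi(z) = 0.394365.
Step 6: alpha = 0.1. fail to reject H0.

W+ = 12, W- = 24, W = min = 12, p = 0.394365, fail to reject H0.


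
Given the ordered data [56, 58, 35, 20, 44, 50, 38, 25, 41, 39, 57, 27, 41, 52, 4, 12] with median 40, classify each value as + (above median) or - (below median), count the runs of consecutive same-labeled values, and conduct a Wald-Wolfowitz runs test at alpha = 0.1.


Step 1: Compute median = 40; label A = above, B = below.
Labels in order: AABBAABBABABAABB  (n_A = 8, n_B = 8)
Step 2: Count runs R = 10.
Step 3: Under H0 (random ordering), E[R] = 2*n_A*n_B/(n_A+n_B) + 1 = 2*8*8/16 + 1 = 9.0000.
        Var[R] = 2*n_A*n_B*(2*n_A*n_B - n_A - n_B) / ((n_A+n_B)^2 * (n_A+n_B-1)) = 14336/3840 = 3.7333.
        SD[R] = 1.9322.
Step 4: Continuity-corrected z = (R - 0.5 - E[R]) / SD[R] = (10 - 0.5 - 9.0000) / 1.9322 = 0.2588.
Step 5: Two-sided p-value via normal approximation = 2*(1 - Phi(|z|)) = 0.795809.
Step 6: alpha = 0.1. fail to reject H0.

R = 10, z = 0.2588, p = 0.795809, fail to reject H0.


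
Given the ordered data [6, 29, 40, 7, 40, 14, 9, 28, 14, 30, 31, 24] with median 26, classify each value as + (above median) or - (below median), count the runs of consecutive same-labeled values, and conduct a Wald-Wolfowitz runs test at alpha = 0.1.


Step 1: Compute median = 26; label A = above, B = below.
Labels in order: BAABABBABAAB  (n_A = 6, n_B = 6)
Step 2: Count runs R = 9.
Step 3: Under H0 (random ordering), E[R] = 2*n_A*n_B/(n_A+n_B) + 1 = 2*6*6/12 + 1 = 7.0000.
        Var[R] = 2*n_A*n_B*(2*n_A*n_B - n_A - n_B) / ((n_A+n_B)^2 * (n_A+n_B-1)) = 4320/1584 = 2.7273.
        SD[R] = 1.6514.
Step 4: Continuity-corrected z = (R - 0.5 - E[R]) / SD[R] = (9 - 0.5 - 7.0000) / 1.6514 = 0.9083.
Step 5: Two-sided p-value via normal approximation = 2*(1 - Phi(|z|)) = 0.363722.
Step 6: alpha = 0.1. fail to reject H0.

R = 9, z = 0.9083, p = 0.363722, fail to reject H0.


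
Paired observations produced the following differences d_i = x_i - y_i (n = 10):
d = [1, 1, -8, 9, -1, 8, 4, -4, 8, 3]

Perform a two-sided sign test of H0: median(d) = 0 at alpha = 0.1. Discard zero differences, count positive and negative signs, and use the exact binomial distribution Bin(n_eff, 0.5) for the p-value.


Step 1: Discard zero differences. Original n = 10; n_eff = number of nonzero differences = 10.
Nonzero differences (with sign): +1, +1, -8, +9, -1, +8, +4, -4, +8, +3
Step 2: Count signs: positive = 7, negative = 3.
Step 3: Under H0: P(positive) = 0.5, so the number of positives S ~ Bin(10, 0.5).
Step 4: Two-sided exact p-value = sum of Bin(10,0.5) probabilities at or below the observed probability = 0.343750.
Step 5: alpha = 0.1. fail to reject H0.

n_eff = 10, pos = 7, neg = 3, p = 0.343750, fail to reject H0.


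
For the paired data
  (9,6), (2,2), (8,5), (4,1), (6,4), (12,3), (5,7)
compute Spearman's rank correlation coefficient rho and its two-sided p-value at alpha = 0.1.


Step 1: Rank x and y separately (midranks; no ties here).
rank(x): 9->6, 2->1, 8->5, 4->2, 6->4, 12->7, 5->3
rank(y): 6->6, 2->2, 5->5, 1->1, 4->4, 3->3, 7->7
Step 2: d_i = R_x(i) - R_y(i); compute d_i^2.
  (6-6)^2=0, (1-2)^2=1, (5-5)^2=0, (2-1)^2=1, (4-4)^2=0, (7-3)^2=16, (3-7)^2=16
sum(d^2) = 34.
Step 3: rho = 1 - 6*34 / (7*(7^2 - 1)) = 1 - 204/336 = 0.392857.
Step 4: Under H0, t = rho * sqrt((n-2)/(1-rho^2)) = 0.9553 ~ t(5).
Step 5: Two-sided p-value from the t-distribution with 5 df = 0.383317.
Step 6: alpha = 0.1. fail to reject H0.

rho = 0.3929, p = 0.383317, fail to reject H0 at alpha = 0.1.


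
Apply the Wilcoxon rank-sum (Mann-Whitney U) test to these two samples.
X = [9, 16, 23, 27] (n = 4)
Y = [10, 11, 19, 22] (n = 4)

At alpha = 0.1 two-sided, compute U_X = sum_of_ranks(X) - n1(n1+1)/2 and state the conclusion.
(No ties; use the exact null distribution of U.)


Step 1: Combine and sort all 8 observations; assign midranks.
sorted (value, group): (9,X), (10,Y), (11,Y), (16,X), (19,Y), (22,Y), (23,X), (27,X)
ranks: 9->1, 10->2, 11->3, 16->4, 19->5, 22->6, 23->7, 27->8
Step 2: Rank sum for X: R1 = 1 + 4 + 7 + 8 = 20.
Step 3: U_X = R1 - n1(n1+1)/2 = 20 - 4*5/2 = 20 - 10 = 10.
       U_Y = n1*n2 - U_X = 16 - 10 = 6.
Step 4: No ties, so the exact null distribution of U (based on enumerating the C(8,4) = 70 equally likely rank assignments) gives the two-sided p-value.
Step 5: p-value = 0.685714; compare to alpha = 0.1. fail to reject H0.

U_X = 10, p = 0.685714, fail to reject H0 at alpha = 0.1.


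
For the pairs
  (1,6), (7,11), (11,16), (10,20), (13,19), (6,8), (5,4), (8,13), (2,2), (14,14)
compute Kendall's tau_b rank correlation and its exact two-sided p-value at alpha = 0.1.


Step 1: Enumerate the 45 unordered pairs (i,j) with i<j and classify each by sign(x_j-x_i) * sign(y_j-y_i).
  (1,2):dx=+6,dy=+5->C; (1,3):dx=+10,dy=+10->C; (1,4):dx=+9,dy=+14->C; (1,5):dx=+12,dy=+13->C
  (1,6):dx=+5,dy=+2->C; (1,7):dx=+4,dy=-2->D; (1,8):dx=+7,dy=+7->C; (1,9):dx=+1,dy=-4->D
  (1,10):dx=+13,dy=+8->C; (2,3):dx=+4,dy=+5->C; (2,4):dx=+3,dy=+9->C; (2,5):dx=+6,dy=+8->C
  (2,6):dx=-1,dy=-3->C; (2,7):dx=-2,dy=-7->C; (2,8):dx=+1,dy=+2->C; (2,9):dx=-5,dy=-9->C
  (2,10):dx=+7,dy=+3->C; (3,4):dx=-1,dy=+4->D; (3,5):dx=+2,dy=+3->C; (3,6):dx=-5,dy=-8->C
  (3,7):dx=-6,dy=-12->C; (3,8):dx=-3,dy=-3->C; (3,9):dx=-9,dy=-14->C; (3,10):dx=+3,dy=-2->D
  (4,5):dx=+3,dy=-1->D; (4,6):dx=-4,dy=-12->C; (4,7):dx=-5,dy=-16->C; (4,8):dx=-2,dy=-7->C
  (4,9):dx=-8,dy=-18->C; (4,10):dx=+4,dy=-6->D; (5,6):dx=-7,dy=-11->C; (5,7):dx=-8,dy=-15->C
  (5,8):dx=-5,dy=-6->C; (5,9):dx=-11,dy=-17->C; (5,10):dx=+1,dy=-5->D; (6,7):dx=-1,dy=-4->C
  (6,8):dx=+2,dy=+5->C; (6,9):dx=-4,dy=-6->C; (6,10):dx=+8,dy=+6->C; (7,8):dx=+3,dy=+9->C
  (7,9):dx=-3,dy=-2->C; (7,10):dx=+9,dy=+10->C; (8,9):dx=-6,dy=-11->C; (8,10):dx=+6,dy=+1->C
  (9,10):dx=+12,dy=+12->C
Step 2: C = 38, D = 7, total pairs = 45.
Step 3: tau = (C - D)/(n(n-1)/2) = (38 - 7)/45 = 0.688889.
Step 4: Exact two-sided p-value (enumerate n! = 3628800 permutations of y under H0): p = 0.004687.
Step 5: alpha = 0.1. reject H0.

tau_b = 0.6889 (C=38, D=7), p = 0.004687, reject H0.


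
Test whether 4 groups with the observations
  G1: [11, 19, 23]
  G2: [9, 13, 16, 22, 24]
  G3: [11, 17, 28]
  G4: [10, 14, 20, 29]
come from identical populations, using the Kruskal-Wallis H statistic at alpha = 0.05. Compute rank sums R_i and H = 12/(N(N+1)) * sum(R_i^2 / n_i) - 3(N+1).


Step 1: Combine all N = 15 observations and assign midranks.
sorted (value, group, rank): (9,G2,1), (10,G4,2), (11,G1,3.5), (11,G3,3.5), (13,G2,5), (14,G4,6), (16,G2,7), (17,G3,8), (19,G1,9), (20,G4,10), (22,G2,11), (23,G1,12), (24,G2,13), (28,G3,14), (29,G4,15)
Step 2: Sum ranks within each group.
R_1 = 24.5 (n_1 = 3)
R_2 = 37 (n_2 = 5)
R_3 = 25.5 (n_3 = 3)
R_4 = 33 (n_4 = 4)
Step 3: H = 12/(N(N+1)) * sum(R_i^2/n_i) - 3(N+1)
     = 12/(15*16) * (24.5^2/3 + 37^2/5 + 25.5^2/3 + 33^2/4) - 3*16
     = 0.050000 * 962.883 - 48
     = 0.144167.
Step 4: Ties present; correction factor C = 1 - 6/(15^3 - 15) = 0.998214. Corrected H = 0.144167 / 0.998214 = 0.144425.
Step 5: Under H0, H ~ chi^2(3); p-value = 0.986019.
Step 6: alpha = 0.05. fail to reject H0.

H = 0.1444, df = 3, p = 0.986019, fail to reject H0.


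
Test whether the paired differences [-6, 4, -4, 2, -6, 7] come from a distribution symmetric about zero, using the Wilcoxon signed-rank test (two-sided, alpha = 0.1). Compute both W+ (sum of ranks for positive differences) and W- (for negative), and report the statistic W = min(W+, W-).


Step 1: Drop any zero differences (none here) and take |d_i|.
|d| = [6, 4, 4, 2, 6, 7]
Step 2: Midrank |d_i| (ties get averaged ranks).
ranks: |6|->4.5, |4|->2.5, |4|->2.5, |2|->1, |6|->4.5, |7|->6
Step 3: Attach original signs; sum ranks with positive sign and with negative sign.
W+ = 2.5 + 1 + 6 = 9.5
W- = 4.5 + 2.5 + 4.5 = 11.5
(Check: W+ + W- = 21 should equal n(n+1)/2 = 21.)
Step 4: Test statistic W = min(W+, W-) = 9.5.
Step 5: Ties in |d|, so use the tie-corrected normal approximation.
        E[W] = n(n+1)/4 = 6*7/4 = 10.5.
        Tie groups: |d|=4 (t=2), |d|=6 (t=2); sum(t^3 - t) = 12.
        Var[W] = n(n+1)(2n+1)/24 - sum(t^3-t)/48 = 546/24 - 12/48 = 22.5.
        z = (W - E[W]) / sqrt(Var[W]) = (9.5 - 10.5) / 4.7434 = -0.2108.
        Two-sided p = 2*Phi(z) = 0.833029.
Step 6: alpha = 0.1. fail to reject H0.

W+ = 9.5, W- = 11.5, W = min = 9.5, p = 0.833029, fail to reject H0.


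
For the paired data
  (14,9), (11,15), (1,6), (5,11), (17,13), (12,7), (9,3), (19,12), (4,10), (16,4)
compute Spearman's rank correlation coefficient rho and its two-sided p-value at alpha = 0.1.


Step 1: Rank x and y separately (midranks; no ties here).
rank(x): 14->7, 11->5, 1->1, 5->3, 17->9, 12->6, 9->4, 19->10, 4->2, 16->8
rank(y): 9->5, 15->10, 6->3, 11->7, 13->9, 7->4, 3->1, 12->8, 10->6, 4->2
Step 2: d_i = R_x(i) - R_y(i); compute d_i^2.
  (7-5)^2=4, (5-10)^2=25, (1-3)^2=4, (3-7)^2=16, (9-9)^2=0, (6-4)^2=4, (4-1)^2=9, (10-8)^2=4, (2-6)^2=16, (8-2)^2=36
sum(d^2) = 118.
Step 3: rho = 1 - 6*118 / (10*(10^2 - 1)) = 1 - 708/990 = 0.284848.
Step 4: Under H0, t = rho * sqrt((n-2)/(1-rho^2)) = 0.8405 ~ t(8).
Step 5: Two-sided p-value from the t-distribution with 8 df = 0.425038.
Step 6: alpha = 0.1. fail to reject H0.

rho = 0.2848, p = 0.425038, fail to reject H0 at alpha = 0.1.


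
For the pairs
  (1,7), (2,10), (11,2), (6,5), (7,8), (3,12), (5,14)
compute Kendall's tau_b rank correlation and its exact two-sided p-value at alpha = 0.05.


Step 1: Enumerate the 21 unordered pairs (i,j) with i<j and classify each by sign(x_j-x_i) * sign(y_j-y_i).
  (1,2):dx=+1,dy=+3->C; (1,3):dx=+10,dy=-5->D; (1,4):dx=+5,dy=-2->D; (1,5):dx=+6,dy=+1->C
  (1,6):dx=+2,dy=+5->C; (1,7):dx=+4,dy=+7->C; (2,3):dx=+9,dy=-8->D; (2,4):dx=+4,dy=-5->D
  (2,5):dx=+5,dy=-2->D; (2,6):dx=+1,dy=+2->C; (2,7):dx=+3,dy=+4->C; (3,4):dx=-5,dy=+3->D
  (3,5):dx=-4,dy=+6->D; (3,6):dx=-8,dy=+10->D; (3,7):dx=-6,dy=+12->D; (4,5):dx=+1,dy=+3->C
  (4,6):dx=-3,dy=+7->D; (4,7):dx=-1,dy=+9->D; (5,6):dx=-4,dy=+4->D; (5,7):dx=-2,dy=+6->D
  (6,7):dx=+2,dy=+2->C
Step 2: C = 8, D = 13, total pairs = 21.
Step 3: tau = (C - D)/(n(n-1)/2) = (8 - 13)/21 = -0.238095.
Step 4: Exact two-sided p-value (enumerate n! = 5040 permutations of y under H0): p = 0.561905.
Step 5: alpha = 0.05. fail to reject H0.

tau_b = -0.2381 (C=8, D=13), p = 0.561905, fail to reject H0.


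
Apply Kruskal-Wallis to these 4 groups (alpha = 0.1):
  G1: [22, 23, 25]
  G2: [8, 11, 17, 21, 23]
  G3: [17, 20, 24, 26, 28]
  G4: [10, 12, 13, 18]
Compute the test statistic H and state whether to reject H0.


Step 1: Combine all N = 17 observations and assign midranks.
sorted (value, group, rank): (8,G2,1), (10,G4,2), (11,G2,3), (12,G4,4), (13,G4,5), (17,G2,6.5), (17,G3,6.5), (18,G4,8), (20,G3,9), (21,G2,10), (22,G1,11), (23,G1,12.5), (23,G2,12.5), (24,G3,14), (25,G1,15), (26,G3,16), (28,G3,17)
Step 2: Sum ranks within each group.
R_1 = 38.5 (n_1 = 3)
R_2 = 33 (n_2 = 5)
R_3 = 62.5 (n_3 = 5)
R_4 = 19 (n_4 = 4)
Step 3: H = 12/(N(N+1)) * sum(R_i^2/n_i) - 3(N+1)
     = 12/(17*18) * (38.5^2/3 + 33^2/5 + 62.5^2/5 + 19^2/4) - 3*18
     = 0.039216 * 1583.38 - 54
     = 8.093464.
Step 4: Ties present; correction factor C = 1 - 12/(17^3 - 17) = 0.997549. Corrected H = 8.093464 / 0.997549 = 8.113350.
Step 5: Under H0, H ~ chi^2(3); p-value = 0.043726.
Step 6: alpha = 0.1. reject H0.

H = 8.1133, df = 3, p = 0.043726, reject H0.


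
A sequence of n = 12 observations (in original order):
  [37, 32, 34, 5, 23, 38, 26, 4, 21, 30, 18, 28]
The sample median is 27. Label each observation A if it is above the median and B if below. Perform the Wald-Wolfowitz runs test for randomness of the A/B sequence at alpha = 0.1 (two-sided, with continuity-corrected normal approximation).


Step 1: Compute median = 27; label A = above, B = below.
Labels in order: AAABBABBBABA  (n_A = 6, n_B = 6)
Step 2: Count runs R = 7.
Step 3: Under H0 (random ordering), E[R] = 2*n_A*n_B/(n_A+n_B) + 1 = 2*6*6/12 + 1 = 7.0000.
        Var[R] = 2*n_A*n_B*(2*n_A*n_B - n_A - n_B) / ((n_A+n_B)^2 * (n_A+n_B-1)) = 4320/1584 = 2.7273.
        SD[R] = 1.6514.
Step 4: R = E[R], so z = 0 with no continuity correction.
Step 5: Two-sided p-value via normal approximation = 2*(1 - Phi(|z|)) = 1.000000.
Step 6: alpha = 0.1. fail to reject H0.

R = 7, z = 0.0000, p = 1.000000, fail to reject H0.


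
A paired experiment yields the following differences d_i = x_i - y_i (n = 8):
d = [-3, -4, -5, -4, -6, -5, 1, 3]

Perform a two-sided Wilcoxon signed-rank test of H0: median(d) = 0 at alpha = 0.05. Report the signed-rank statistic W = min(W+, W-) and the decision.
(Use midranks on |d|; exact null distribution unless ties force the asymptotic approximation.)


Step 1: Drop any zero differences (none here) and take |d_i|.
|d| = [3, 4, 5, 4, 6, 5, 1, 3]
Step 2: Midrank |d_i| (ties get averaged ranks).
ranks: |3|->2.5, |4|->4.5, |5|->6.5, |4|->4.5, |6|->8, |5|->6.5, |1|->1, |3|->2.5
Step 3: Attach original signs; sum ranks with positive sign and with negative sign.
W+ = 1 + 2.5 = 3.5
W- = 2.5 + 4.5 + 6.5 + 4.5 + 8 + 6.5 = 32.5
(Check: W+ + W- = 36 should equal n(n+1)/2 = 36.)
Step 4: Test statistic W = min(W+, W-) = 3.5.
Step 5: Ties in |d|, so use the tie-corrected normal approximation.
        E[W] = n(n+1)/4 = 8*9/4 = 18.
        Tie groups: |d|=3 (t=2), |d|=4 (t=2), |d|=5 (t=2); sum(t^3 - t) = 18.
        Var[W] = n(n+1)(2n+1)/24 - sum(t^3-t)/48 = 1224/24 - 18/48 = 50.625.
        z = (W - E[W]) / sqrt(Var[W]) = (3.5 - 18) / 7.1151 = -2.0379.
        Two-sided p = 2*Phi(z) = 0.041559.
Step 6: alpha = 0.05. reject H0.

W+ = 3.5, W- = 32.5, W = min = 3.5, p = 0.041559, reject H0.


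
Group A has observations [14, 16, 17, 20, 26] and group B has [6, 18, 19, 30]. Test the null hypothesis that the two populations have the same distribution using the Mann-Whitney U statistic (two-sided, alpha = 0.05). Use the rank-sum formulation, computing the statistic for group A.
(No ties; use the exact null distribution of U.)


Step 1: Combine and sort all 9 observations; assign midranks.
sorted (value, group): (6,Y), (14,X), (16,X), (17,X), (18,Y), (19,Y), (20,X), (26,X), (30,Y)
ranks: 6->1, 14->2, 16->3, 17->4, 18->5, 19->6, 20->7, 26->8, 30->9
Step 2: Rank sum for X: R1 = 2 + 3 + 4 + 7 + 8 = 24.
Step 3: U_X = R1 - n1(n1+1)/2 = 24 - 5*6/2 = 24 - 15 = 9.
       U_Y = n1*n2 - U_X = 20 - 9 = 11.
Step 4: No ties, so the exact null distribution of U (based on enumerating the C(9,5) = 126 equally likely rank assignments) gives the two-sided p-value.
Step 5: p-value = 0.904762; compare to alpha = 0.05. fail to reject H0.

U_X = 9, p = 0.904762, fail to reject H0 at alpha = 0.05.


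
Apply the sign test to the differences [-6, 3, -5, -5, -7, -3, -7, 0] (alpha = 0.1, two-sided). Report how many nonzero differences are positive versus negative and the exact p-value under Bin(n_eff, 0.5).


Step 1: Discard zero differences. Original n = 8; n_eff = number of nonzero differences = 7.
Nonzero differences (with sign): -6, +3, -5, -5, -7, -3, -7
Step 2: Count signs: positive = 1, negative = 6.
Step 3: Under H0: P(positive) = 0.5, so the number of positives S ~ Bin(7, 0.5).
Step 4: Two-sided exact p-value = sum of Bin(7,0.5) probabilities at or below the observed probability = 0.125000.
Step 5: alpha = 0.1. fail to reject H0.

n_eff = 7, pos = 1, neg = 6, p = 0.125000, fail to reject H0.


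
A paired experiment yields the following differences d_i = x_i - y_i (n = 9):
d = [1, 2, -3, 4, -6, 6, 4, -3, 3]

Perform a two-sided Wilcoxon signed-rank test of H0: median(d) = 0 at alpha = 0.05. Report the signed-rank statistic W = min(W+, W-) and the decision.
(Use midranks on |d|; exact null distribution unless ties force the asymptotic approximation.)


Step 1: Drop any zero differences (none here) and take |d_i|.
|d| = [1, 2, 3, 4, 6, 6, 4, 3, 3]
Step 2: Midrank |d_i| (ties get averaged ranks).
ranks: |1|->1, |2|->2, |3|->4, |4|->6.5, |6|->8.5, |6|->8.5, |4|->6.5, |3|->4, |3|->4
Step 3: Attach original signs; sum ranks with positive sign and with negative sign.
W+ = 1 + 2 + 6.5 + 8.5 + 6.5 + 4 = 28.5
W- = 4 + 8.5 + 4 = 16.5
(Check: W+ + W- = 45 should equal n(n+1)/2 = 45.)
Step 4: Test statistic W = min(W+, W-) = 16.5.
Step 5: Ties in |d|, so use the tie-corrected normal approximation.
        E[W] = n(n+1)/4 = 9*10/4 = 22.5.
        Tie groups: |d|=3 (t=3), |d|=4 (t=2), |d|=6 (t=2); sum(t^3 - t) = 36.
        Var[W] = n(n+1)(2n+1)/24 - sum(t^3-t)/48 = 1710/24 - 36/48 = 70.5.
        z = (W - E[W]) / sqrt(Var[W]) = (16.5 - 22.5) / 8.3964 = -0.7146.
        Two-sided p = 2*Phi(z) = 0.474863.
Step 6: alpha = 0.05. fail to reject H0.

W+ = 28.5, W- = 16.5, W = min = 16.5, p = 0.474863, fail to reject H0.


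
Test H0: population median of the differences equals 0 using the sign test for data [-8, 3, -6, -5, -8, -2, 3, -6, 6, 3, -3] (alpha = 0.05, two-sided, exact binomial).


Step 1: Discard zero differences. Original n = 11; n_eff = number of nonzero differences = 11.
Nonzero differences (with sign): -8, +3, -6, -5, -8, -2, +3, -6, +6, +3, -3
Step 2: Count signs: positive = 4, negative = 7.
Step 3: Under H0: P(positive) = 0.5, so the number of positives S ~ Bin(11, 0.5).
Step 4: Two-sided exact p-value = sum of Bin(11,0.5) probabilities at or below the observed probability = 0.548828.
Step 5: alpha = 0.05. fail to reject H0.

n_eff = 11, pos = 4, neg = 7, p = 0.548828, fail to reject H0.


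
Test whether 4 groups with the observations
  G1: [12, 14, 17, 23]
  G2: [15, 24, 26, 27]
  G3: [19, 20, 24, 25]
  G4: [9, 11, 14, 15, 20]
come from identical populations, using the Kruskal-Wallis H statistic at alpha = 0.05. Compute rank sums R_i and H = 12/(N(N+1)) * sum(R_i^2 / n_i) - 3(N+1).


Step 1: Combine all N = 17 observations and assign midranks.
sorted (value, group, rank): (9,G4,1), (11,G4,2), (12,G1,3), (14,G1,4.5), (14,G4,4.5), (15,G2,6.5), (15,G4,6.5), (17,G1,8), (19,G3,9), (20,G3,10.5), (20,G4,10.5), (23,G1,12), (24,G2,13.5), (24,G3,13.5), (25,G3,15), (26,G2,16), (27,G2,17)
Step 2: Sum ranks within each group.
R_1 = 27.5 (n_1 = 4)
R_2 = 53 (n_2 = 4)
R_3 = 48 (n_3 = 4)
R_4 = 24.5 (n_4 = 5)
Step 3: H = 12/(N(N+1)) * sum(R_i^2/n_i) - 3(N+1)
     = 12/(17*18) * (27.5^2/4 + 53^2/4 + 48^2/4 + 24.5^2/5) - 3*18
     = 0.039216 * 1587.36 - 54
     = 8.249510.
Step 4: Ties present; correction factor C = 1 - 24/(17^3 - 17) = 0.995098. Corrected H = 8.249510 / 0.995098 = 8.290148.
Step 5: Under H0, H ~ chi^2(3); p-value = 0.040381.
Step 6: alpha = 0.05. reject H0.

H = 8.2901, df = 3, p = 0.040381, reject H0.


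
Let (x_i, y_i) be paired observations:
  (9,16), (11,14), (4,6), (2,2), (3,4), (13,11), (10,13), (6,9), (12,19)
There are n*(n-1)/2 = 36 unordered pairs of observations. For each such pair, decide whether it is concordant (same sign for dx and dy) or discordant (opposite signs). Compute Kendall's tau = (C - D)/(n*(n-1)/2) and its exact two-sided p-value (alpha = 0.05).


Step 1: Enumerate the 36 unordered pairs (i,j) with i<j and classify each by sign(x_j-x_i) * sign(y_j-y_i).
  (1,2):dx=+2,dy=-2->D; (1,3):dx=-5,dy=-10->C; (1,4):dx=-7,dy=-14->C; (1,5):dx=-6,dy=-12->C
  (1,6):dx=+4,dy=-5->D; (1,7):dx=+1,dy=-3->D; (1,8):dx=-3,dy=-7->C; (1,9):dx=+3,dy=+3->C
  (2,3):dx=-7,dy=-8->C; (2,4):dx=-9,dy=-12->C; (2,5):dx=-8,dy=-10->C; (2,6):dx=+2,dy=-3->D
  (2,7):dx=-1,dy=-1->C; (2,8):dx=-5,dy=-5->C; (2,9):dx=+1,dy=+5->C; (3,4):dx=-2,dy=-4->C
  (3,5):dx=-1,dy=-2->C; (3,6):dx=+9,dy=+5->C; (3,7):dx=+6,dy=+7->C; (3,8):dx=+2,dy=+3->C
  (3,9):dx=+8,dy=+13->C; (4,5):dx=+1,dy=+2->C; (4,6):dx=+11,dy=+9->C; (4,7):dx=+8,dy=+11->C
  (4,8):dx=+4,dy=+7->C; (4,9):dx=+10,dy=+17->C; (5,6):dx=+10,dy=+7->C; (5,7):dx=+7,dy=+9->C
  (5,8):dx=+3,dy=+5->C; (5,9):dx=+9,dy=+15->C; (6,7):dx=-3,dy=+2->D; (6,8):dx=-7,dy=-2->C
  (6,9):dx=-1,dy=+8->D; (7,8):dx=-4,dy=-4->C; (7,9):dx=+2,dy=+6->C; (8,9):dx=+6,dy=+10->C
Step 2: C = 30, D = 6, total pairs = 36.
Step 3: tau = (C - D)/(n(n-1)/2) = (30 - 6)/36 = 0.666667.
Step 4: Exact two-sided p-value (enumerate n! = 362880 permutations of y under H0): p = 0.012665.
Step 5: alpha = 0.05. reject H0.

tau_b = 0.6667 (C=30, D=6), p = 0.012665, reject H0.


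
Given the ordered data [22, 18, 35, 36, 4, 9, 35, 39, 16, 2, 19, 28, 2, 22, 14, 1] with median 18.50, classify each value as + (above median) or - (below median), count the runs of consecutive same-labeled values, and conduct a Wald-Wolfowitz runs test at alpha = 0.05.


Step 1: Compute median = 18.50; label A = above, B = below.
Labels in order: ABAABBAABBAABABB  (n_A = 8, n_B = 8)
Step 2: Count runs R = 10.
Step 3: Under H0 (random ordering), E[R] = 2*n_A*n_B/(n_A+n_B) + 1 = 2*8*8/16 + 1 = 9.0000.
        Var[R] = 2*n_A*n_B*(2*n_A*n_B - n_A - n_B) / ((n_A+n_B)^2 * (n_A+n_B-1)) = 14336/3840 = 3.7333.
        SD[R] = 1.9322.
Step 4: Continuity-corrected z = (R - 0.5 - E[R]) / SD[R] = (10 - 0.5 - 9.0000) / 1.9322 = 0.2588.
Step 5: Two-sided p-value via normal approximation = 2*(1 - Phi(|z|)) = 0.795809.
Step 6: alpha = 0.05. fail to reject H0.

R = 10, z = 0.2588, p = 0.795809, fail to reject H0.
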